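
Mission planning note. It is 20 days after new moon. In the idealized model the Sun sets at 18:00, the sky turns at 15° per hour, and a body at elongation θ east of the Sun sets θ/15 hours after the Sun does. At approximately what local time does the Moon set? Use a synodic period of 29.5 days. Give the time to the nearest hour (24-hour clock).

The Moon has covered 20/29.5 of its cycle, so θ ≈ 360° × 20/29.5 = 244.1°.
Delay after the Sun = 244.1° / (15°/h) ≈ 16.27 h.
18:00 + 16.27 h ≈ 10:16 → 10:00 to the nearest hour.

10:00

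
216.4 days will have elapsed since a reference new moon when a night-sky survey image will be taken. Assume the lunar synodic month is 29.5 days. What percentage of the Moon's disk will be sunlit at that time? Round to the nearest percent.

76%

216.4 d spans 7 complete synodic months (7 × 29.5 = 206.50 d) plus 9.90 d.
The Moon has covered 9.90/29.5 of its cycle, so θ ≈ 360° × 9.90/29.5 = 120.8°.
With cos θ = (-0.512), the lit fraction is (1 − (-0.512))/2 ≈ 0.756, so 76%.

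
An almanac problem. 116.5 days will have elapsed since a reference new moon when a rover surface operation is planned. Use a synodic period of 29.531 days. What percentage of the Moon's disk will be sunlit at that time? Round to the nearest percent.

3%

Reduce mod P: 116.5 − 3×29.531 = 27.91 d into the current lunation.
Elongation θ = 360° × 27.91/29.531 ≈ 340.2°.
With cos θ = 0.941, the lit fraction is (1 − 0.941)/2 ≈ 0.030, so 3%.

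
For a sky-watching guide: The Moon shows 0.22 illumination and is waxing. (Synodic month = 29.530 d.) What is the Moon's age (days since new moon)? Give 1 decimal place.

Invert f = (1 − cos θ)/2 to get cos θ = 1 − 2(0.22) = 0.560, hence θ₀ = arccos 0.560 = 55.9°.
The Moon is waxing (0°–180°), so θ = 55.9° directly.
At 360°/29.530 d per day, 55.9° corresponds to 4.59 days.

4.6 days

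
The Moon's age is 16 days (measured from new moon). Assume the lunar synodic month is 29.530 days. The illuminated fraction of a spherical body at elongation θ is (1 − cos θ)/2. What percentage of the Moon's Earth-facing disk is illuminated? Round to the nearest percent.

98%

The Moon has covered 16/29.530 of its cycle, so θ ≈ 360° × 16/29.530 = 195.1°.
cos 195.1° = (-0.966), so f = (1 − (-0.966))/2 = 0.983, so 98%.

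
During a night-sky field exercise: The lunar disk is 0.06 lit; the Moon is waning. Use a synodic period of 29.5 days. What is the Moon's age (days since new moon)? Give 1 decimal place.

Invert f = (1 − cos θ)/2 to get cos θ = 1 − 2(0.06) = 0.880, hence θ₀ = arccos 0.880 = 28.4°.
Waning ⇒ past full, so θ = 360° − 28.4° = 331.6°.
That fraction of the synodic month is 331.6/360 × 29.5 d ≈ 27.18 d.

27.2 days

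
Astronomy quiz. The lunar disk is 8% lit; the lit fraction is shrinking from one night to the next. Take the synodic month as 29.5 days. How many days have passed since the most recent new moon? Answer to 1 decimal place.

26.8 days

cos θ = 1 − 2f = 0.840, giving a principal value of 32.9°.
Waning ⇒ past full, so θ = 360° − 32.9° = 327.1°.
Age = 29.5 × 327.1°/360° ≈ 26.81 days.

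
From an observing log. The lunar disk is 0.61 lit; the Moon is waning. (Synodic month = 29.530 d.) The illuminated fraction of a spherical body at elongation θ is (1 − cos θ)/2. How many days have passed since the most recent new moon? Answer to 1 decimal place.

cos θ = 1 − 2f = -0.220, giving a principal value of 102.7°.
Waning ⇒ past full, so θ = 360° − 102.7° = 257.3°.
Age = 29.530 × 257.3°/360° ≈ 21.11 days.

21.1 days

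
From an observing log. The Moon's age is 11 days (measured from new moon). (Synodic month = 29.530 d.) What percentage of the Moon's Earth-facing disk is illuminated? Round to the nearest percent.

85%

Elongation θ = 360° × 11/29.530 ≈ 134.1°.
Illuminated fraction = (1 − cos 134.1°)/2 = (1 − (-0.696))/2 ≈ 0.848, so 85%.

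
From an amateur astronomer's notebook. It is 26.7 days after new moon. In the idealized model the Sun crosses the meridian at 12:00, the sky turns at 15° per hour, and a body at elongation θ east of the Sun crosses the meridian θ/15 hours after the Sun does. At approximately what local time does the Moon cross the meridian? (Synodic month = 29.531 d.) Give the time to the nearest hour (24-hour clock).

10:00

The Moon has covered 26.7/29.531 of its cycle, so θ ≈ 360° × 26.7/29.531 = 325.5°.
The Moon trails the Sun by θ/15 = 325.5/15 ≈ 21.70 hours.
12:00 + 21.70 h ≈ 09:42 → 10:00 to the nearest hour.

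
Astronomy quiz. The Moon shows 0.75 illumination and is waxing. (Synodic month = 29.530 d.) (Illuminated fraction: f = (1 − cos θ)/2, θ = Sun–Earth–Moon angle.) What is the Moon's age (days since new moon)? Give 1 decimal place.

9.8 days

Invert f = (1 − cos θ)/2 to get cos θ = 1 − 2(0.75) = -0.500, hence θ₀ = arccos -0.500 = 120.0°.
Waxing ⇒ before full, so θ = 120.0°.
Age = 29.530 × 120.0°/360° ≈ 9.84 days.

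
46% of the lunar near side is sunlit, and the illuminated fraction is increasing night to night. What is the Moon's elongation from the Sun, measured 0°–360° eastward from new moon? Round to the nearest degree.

Invert f = (1 − cos θ)/2 to get cos θ = 1 − 2(0.46) = 0.080, hence θ₀ = arccos 0.080 = 85.4°.
Waxing ⇒ before full, so θ = 85.4°.

85°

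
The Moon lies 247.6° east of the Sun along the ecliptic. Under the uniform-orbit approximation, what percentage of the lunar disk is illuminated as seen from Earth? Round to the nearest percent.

69%

cos 247.6° = (-0.381), so f = (1 − (-0.381))/2 = 0.691, i.e. 69%.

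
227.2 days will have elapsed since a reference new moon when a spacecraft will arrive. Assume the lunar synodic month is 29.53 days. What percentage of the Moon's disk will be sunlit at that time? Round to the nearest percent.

67%

227.2/29.53 = 7.694 lunations, so 7 complete cycles and 20.49 d into the next.
The Moon has covered 20.49/29.53 of its cycle, so θ ≈ 360° × 20.49/29.53 = 249.8°.
cos 249.8° = (-0.345), so f = (1 − (-0.345))/2 = 0.673, so 67%.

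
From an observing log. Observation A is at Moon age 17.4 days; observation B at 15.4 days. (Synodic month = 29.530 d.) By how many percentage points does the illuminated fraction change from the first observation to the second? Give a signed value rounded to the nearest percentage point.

First observation: θ = 360°·17.4/29.530 = 212.1°, so f = 0.923.
Second observation: θ = 187.7°, f = 0.995.
Δf = 0.995 − 0.923 = +0.072, i.e. +7 pp.

+7 pp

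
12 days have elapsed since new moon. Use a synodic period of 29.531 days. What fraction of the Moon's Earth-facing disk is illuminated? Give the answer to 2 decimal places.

Phase angle: θ = 360°·(12 d)/(29.531 d) = 146.3°.
Illuminated fraction = (1 − cos 146.3°)/2 = (1 − (-0.832))/2 ≈ 0.916.

0.92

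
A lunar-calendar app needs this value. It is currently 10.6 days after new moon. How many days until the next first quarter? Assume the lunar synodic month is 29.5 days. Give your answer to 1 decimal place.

First quarter occurs at elongation 90°, i.e. at age 29.5 × 90/360 = 7.375 d.
Already past this cycle's first quarter; the next is at 7.375 + 29.5 = 36.875 d, so 36.875 − 10.6 = 26.275 days.

26.3 days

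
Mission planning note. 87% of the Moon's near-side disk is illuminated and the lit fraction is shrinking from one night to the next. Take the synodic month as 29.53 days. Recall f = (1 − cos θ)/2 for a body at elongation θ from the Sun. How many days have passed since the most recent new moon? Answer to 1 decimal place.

Invert f = (1 − cos θ)/2 to get cos θ = 1 − 2(0.87) = -0.740, hence θ₀ = arccos -0.740 = 137.7°.
Since the Moon is past full (waning), take the reflex angle: θ = 360° − 137.7° = 222.3°.
Age = 29.53 × 222.3°/360° ≈ 18.23 days.

18.2 days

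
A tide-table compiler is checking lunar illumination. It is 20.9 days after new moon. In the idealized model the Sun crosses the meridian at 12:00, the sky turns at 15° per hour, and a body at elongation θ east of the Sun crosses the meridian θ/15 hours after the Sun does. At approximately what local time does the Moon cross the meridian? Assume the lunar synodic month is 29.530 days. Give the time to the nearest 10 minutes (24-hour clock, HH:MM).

Elongation θ = 360° × 20.9/29.530 ≈ 254.8°.
The Moon trails the Sun by θ/15 = 254.8/15 ≈ 16.99 hours.
12:00 + 16.986 h ≈ 04:59 → 05:00 to the nearest ten minutes.

05:00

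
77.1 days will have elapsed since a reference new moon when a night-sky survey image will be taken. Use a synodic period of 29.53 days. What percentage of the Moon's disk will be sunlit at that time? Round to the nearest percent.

77.1 d spans 2 complete synodic months (2 × 29.53 = 59.06 d) plus 18.04 d.
The Moon has covered 18.04/29.53 of its cycle, so θ ≈ 360° × 18.04/29.53 = 219.9°.
cos 219.9° = (-0.767), so f = (1 − (-0.767))/2 = 0.883, so 88%.

88%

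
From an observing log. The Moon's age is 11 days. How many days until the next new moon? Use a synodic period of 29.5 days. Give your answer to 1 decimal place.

One full lunation from the last new moon is 29.5 d; remaining = 29.5 − 11 = 18.500 d.

18.5 days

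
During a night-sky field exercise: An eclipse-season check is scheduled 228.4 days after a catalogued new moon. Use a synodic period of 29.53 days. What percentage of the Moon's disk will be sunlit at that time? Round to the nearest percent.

228.4 d spans 7 complete synodic months (7 × 29.53 = 206.71 d) plus 21.69 d.
Elongation θ = 360° × 21.69/29.53 ≈ 264.4°.
cos 264.4° = (-0.097), so f = (1 − (-0.097))/2 = 0.549, so 55%.

55%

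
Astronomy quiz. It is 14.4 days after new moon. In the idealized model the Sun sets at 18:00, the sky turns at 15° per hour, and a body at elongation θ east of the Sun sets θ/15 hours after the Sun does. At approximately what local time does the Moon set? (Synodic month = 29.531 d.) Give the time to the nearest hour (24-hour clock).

The Moon has covered 14.4/29.531 of its cycle, so θ ≈ 360° × 14.4/29.531 = 175.5°.
At 15° of sky rotation per hour, 175.5° corresponds to a 11.70 h lag.
18:00 + 11.70 h ≈ 05:42 → 06:00 to the nearest hour.

06:00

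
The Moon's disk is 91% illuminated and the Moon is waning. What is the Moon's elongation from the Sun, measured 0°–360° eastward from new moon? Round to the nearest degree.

Invert f = (1 − cos θ)/2 to get cos θ = 1 − 2(0.91) = -0.820, hence θ₀ = arccos -0.820 = 145.1°.
Since the Moon is past full (waning), take the reflex angle: θ = 360° − 145.1° = 214.9°.

215°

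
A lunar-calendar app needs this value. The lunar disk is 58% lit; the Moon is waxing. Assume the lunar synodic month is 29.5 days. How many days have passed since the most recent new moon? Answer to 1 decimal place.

Invert f = (1 − cos θ)/2 to get cos θ = 1 − 2(0.58) = -0.160, hence θ₀ = arccos -0.160 = 99.2°.
The Moon is waxing (0°–180°), so θ = 99.2° directly.
At 360°/29.5 d per day, 99.2° corresponds to 8.13 days.

8.1 days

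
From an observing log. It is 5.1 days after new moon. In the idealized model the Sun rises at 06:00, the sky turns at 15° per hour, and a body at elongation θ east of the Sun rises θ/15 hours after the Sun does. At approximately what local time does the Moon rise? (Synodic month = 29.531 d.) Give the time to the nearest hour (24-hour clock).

Elongation θ = 360° × 5.1/29.531 ≈ 62.2°.
At 15° of sky rotation per hour, 62.2° corresponds to a 4.14 h lag.
06:00 + 4.14 h ≈ 10:09 → 10:00 to the nearest hour.

10:00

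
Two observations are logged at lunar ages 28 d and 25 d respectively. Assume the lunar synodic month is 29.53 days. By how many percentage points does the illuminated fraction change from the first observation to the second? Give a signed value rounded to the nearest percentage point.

First observation: θ = 360°·28/29.53 = 341.3°, so f = 0.026.
Second observation: θ = 304.8°, f = 0.215.
Δf = 0.215 − 0.026 = +0.189, i.e. +19 pp.

+19 pp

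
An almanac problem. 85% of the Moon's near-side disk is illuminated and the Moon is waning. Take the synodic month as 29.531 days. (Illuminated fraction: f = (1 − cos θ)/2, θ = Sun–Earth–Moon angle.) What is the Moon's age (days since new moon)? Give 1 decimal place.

cos θ = 1 − 2f = -0.700, giving a principal value of 134.4°.
Since the Moon is past full (waning), take the reflex angle: θ = 360° − 134.4° = 225.6°.
That fraction of the synodic month is 225.6/360 × 29.531 d ≈ 18.50 d.

18.5 days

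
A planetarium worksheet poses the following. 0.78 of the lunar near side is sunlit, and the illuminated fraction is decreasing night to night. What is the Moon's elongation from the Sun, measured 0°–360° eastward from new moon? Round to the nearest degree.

Invert f = (1 − cos θ)/2 to get cos θ = 1 − 2(0.78) = -0.560, hence θ₀ = arccos -0.560 = 124.1°.
A waning Moon lies in 180°–360°, so θ = 360° − 124.1° = 235.9°.

236°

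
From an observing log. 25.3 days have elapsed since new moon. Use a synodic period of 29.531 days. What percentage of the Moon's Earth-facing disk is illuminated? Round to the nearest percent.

19%

Phase angle: θ = 360°·(25.3 d)/(29.531 d) = 308.4°.
With cos θ = 0.621, the lit fraction is (1 − 0.621)/2 ≈ 0.189, so 19%.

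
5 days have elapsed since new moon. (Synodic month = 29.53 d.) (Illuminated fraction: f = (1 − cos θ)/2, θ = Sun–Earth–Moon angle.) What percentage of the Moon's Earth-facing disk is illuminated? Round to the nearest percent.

26%

Phase angle: θ = 360°·(5 d)/(29.53 d) = 61.0°.
With cos θ = 0.485, the lit fraction is (1 − 0.485)/2 ≈ 0.257, so 26%.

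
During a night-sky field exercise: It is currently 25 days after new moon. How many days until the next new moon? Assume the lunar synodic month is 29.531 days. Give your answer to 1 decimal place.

4.5 days

One full lunation from the last new moon is 29.531 d; remaining = 29.531 − 25 = 4.531 d.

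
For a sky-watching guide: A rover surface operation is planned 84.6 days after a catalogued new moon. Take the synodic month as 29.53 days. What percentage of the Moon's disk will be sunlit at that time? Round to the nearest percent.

Reduce mod P: 84.6 − 2×29.53 = 25.54 d into the current lunation.
The Moon has covered 25.54/29.53 of its cycle, so θ ≈ 360° × 25.54/29.53 = 311.4°.
With cos θ = 0.661, the lit fraction is (1 − 0.661)/2 ≈ 0.170, so 17%.

17%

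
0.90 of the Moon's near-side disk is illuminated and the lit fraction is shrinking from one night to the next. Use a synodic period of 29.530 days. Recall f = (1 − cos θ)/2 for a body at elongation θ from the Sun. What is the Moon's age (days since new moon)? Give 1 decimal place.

cos θ = 1 − 2f = -0.800, giving a principal value of 143.1°.
Since the Moon is past full (waning), take the reflex angle: θ = 360° − 143.1° = 216.9°.
That fraction of the synodic month is 216.9/360 × 29.530 d ≈ 17.79 d.

17.8 days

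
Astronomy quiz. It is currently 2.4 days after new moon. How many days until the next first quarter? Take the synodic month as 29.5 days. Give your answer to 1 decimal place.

5.0 days

First quarter is 0.25 of the way through the cycle: age 0.25 × 29.5 = 7.375 d.
So 4.975 days remain (7.375 − 2.4).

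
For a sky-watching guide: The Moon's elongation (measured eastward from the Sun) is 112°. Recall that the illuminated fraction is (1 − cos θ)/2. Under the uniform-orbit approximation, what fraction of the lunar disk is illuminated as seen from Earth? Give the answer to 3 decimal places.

f = (1 − cos 112°)/2 = (1 − (-0.375))/2 ≈ 0.687.

0.687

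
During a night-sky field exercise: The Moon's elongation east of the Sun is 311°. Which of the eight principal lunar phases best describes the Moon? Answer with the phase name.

waning crescent

311° lies in the waning crescent sector of the 8-phase cycle.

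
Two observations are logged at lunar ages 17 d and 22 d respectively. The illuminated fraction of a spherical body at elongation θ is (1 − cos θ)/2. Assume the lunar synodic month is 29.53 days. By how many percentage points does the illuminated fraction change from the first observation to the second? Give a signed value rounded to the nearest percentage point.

-43 percentage points

First observation: θ = 360°·17/29.53 = 207.2°, so f = 0.945.
Second observation: θ = 268.2°, f = 0.516.
Δf = 0.516 − 0.945 = -0.429, i.e. -43 pp.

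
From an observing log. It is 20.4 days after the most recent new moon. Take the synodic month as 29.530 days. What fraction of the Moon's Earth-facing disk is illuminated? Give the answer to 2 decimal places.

The Moon has covered 20.4/29.530 of its cycle, so θ ≈ 360° × 20.4/29.530 = 248.7°.
cos 248.7° = (-0.363), so f = (1 − (-0.363))/2 = 0.682.

0.68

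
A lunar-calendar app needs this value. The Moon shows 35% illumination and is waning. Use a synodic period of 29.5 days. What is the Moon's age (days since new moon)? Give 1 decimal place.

Invert f = (1 − cos θ)/2 to get cos θ = 1 − 2(0.35) = 0.300, hence θ₀ = arccos 0.300 = 72.5°.
A waning Moon lies in 180°–360°, so θ = 360° − 72.5° = 287.5°.
At 360°/29.5 d per day, 287.5° corresponds to 23.56 days.

23.6 days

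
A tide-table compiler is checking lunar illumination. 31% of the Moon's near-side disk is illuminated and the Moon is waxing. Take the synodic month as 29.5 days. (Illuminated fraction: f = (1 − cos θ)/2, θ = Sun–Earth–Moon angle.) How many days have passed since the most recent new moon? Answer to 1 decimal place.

5.5 days

From f = (1 − cos θ)/2: cos θ = 1 − 2×0.31 = 0.380; arccos → 67.7°.
Waxing ⇒ before full, so θ = 67.7°.
At 360°/29.5 d per day, 67.7° corresponds to 5.54 days.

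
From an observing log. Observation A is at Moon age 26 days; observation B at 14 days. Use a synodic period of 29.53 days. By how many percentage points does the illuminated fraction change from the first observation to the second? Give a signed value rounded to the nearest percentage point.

First observation: θ = 360°·26/29.53 = 317.0°, so f = 0.135.
Second observation: θ = 170.7°, f = 0.993.
Δf = 0.993 − 0.135 = +0.859, i.e. +86 pp.

+86 percentage points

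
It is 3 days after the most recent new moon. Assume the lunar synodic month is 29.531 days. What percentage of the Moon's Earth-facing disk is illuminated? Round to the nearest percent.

10%

The Moon has covered 3/29.531 of its cycle, so θ ≈ 360° × 3/29.531 = 36.6°.
cos 36.6° = 0.803, so f = (1 − 0.803)/2 = 0.098, so 10%.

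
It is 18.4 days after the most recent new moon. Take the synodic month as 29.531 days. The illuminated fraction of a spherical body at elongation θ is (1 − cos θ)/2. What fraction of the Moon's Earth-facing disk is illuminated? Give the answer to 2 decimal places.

Phase angle: θ = 360°·(18.4 d)/(29.531 d) = 224.3°.
With cos θ = (-0.716), the lit fraction is (1 − (-0.716))/2 ≈ 0.858.

0.86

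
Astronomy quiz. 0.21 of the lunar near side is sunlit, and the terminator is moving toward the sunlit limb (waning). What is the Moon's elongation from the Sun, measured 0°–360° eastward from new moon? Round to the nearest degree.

From f = (1 − cos θ)/2: cos θ = 1 − 2×0.21 = 0.580; arccos → 54.5°.
Waning ⇒ past full, so θ = 360° − 54.5° = 305.5°.

305°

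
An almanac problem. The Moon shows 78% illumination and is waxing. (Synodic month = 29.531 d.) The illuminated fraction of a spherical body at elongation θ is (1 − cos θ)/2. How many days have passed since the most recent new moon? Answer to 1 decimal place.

10.2 days

Invert f = (1 − cos θ)/2 to get cos θ = 1 − 2(0.78) = -0.560, hence θ₀ = arccos -0.560 = 124.1°.
Before full moon the principal value applies: θ = 124.1°.
At 360°/29.531 d per day, 124.1° corresponds to 10.18 days.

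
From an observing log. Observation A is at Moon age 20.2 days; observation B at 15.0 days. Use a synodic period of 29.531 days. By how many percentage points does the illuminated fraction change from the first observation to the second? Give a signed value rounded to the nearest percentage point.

θ₁ = 360° × 20.2/29.531 = 246.2°, f₁ = (1 − cos θ₁)/2 = 0.701.
θ₂ = 360° × 15.0/29.531 = 182.9°, f₂ = (1 − cos θ₂)/2 = 0.999.
Change = f₂ − f₁ = +0.298 → +30 percentage points.

+30 percentage points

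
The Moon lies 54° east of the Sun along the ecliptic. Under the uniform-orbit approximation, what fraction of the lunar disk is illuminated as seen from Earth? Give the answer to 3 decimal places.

0.206

cos 54° = 0.588, so f = (1 − 0.588)/2 = 0.206.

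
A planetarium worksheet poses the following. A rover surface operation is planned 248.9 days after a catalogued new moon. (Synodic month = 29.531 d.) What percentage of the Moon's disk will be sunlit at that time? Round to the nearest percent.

248.9/29.531 = 8.428 lunations, so 8 complete cycles and 12.65 d into the next.
The Moon has covered 12.65/29.531 of its cycle, so θ ≈ 360° × 12.65/29.531 = 154.2°.
With cos θ = (-0.901), the lit fraction is (1 − (-0.901))/2 ≈ 0.950, so 95%.

95%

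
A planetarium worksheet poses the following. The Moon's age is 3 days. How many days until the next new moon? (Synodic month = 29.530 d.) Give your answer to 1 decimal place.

26.5 days

One full lunation from the last new moon is 29.530 d; remaining = 29.530 − 3 = 26.530 d.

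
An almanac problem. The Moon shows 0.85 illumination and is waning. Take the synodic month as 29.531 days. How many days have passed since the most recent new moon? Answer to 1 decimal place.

From f = (1 − cos θ)/2: cos θ = 1 − 2×0.85 = -0.700; arccos → 134.4°.
Waning ⇒ past full, so θ = 360° − 134.4° = 225.6°.
Age = 29.531 × 225.6°/360° ≈ 18.50 days.

18.5 days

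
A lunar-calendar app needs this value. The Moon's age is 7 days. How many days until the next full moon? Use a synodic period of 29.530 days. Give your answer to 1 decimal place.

7.8 days

Full moon occurs at elongation 180°, i.e. at age 29.530 × 180/360 = 14.765 d.
That is 14.765 − 7 = 7.765 days ahead.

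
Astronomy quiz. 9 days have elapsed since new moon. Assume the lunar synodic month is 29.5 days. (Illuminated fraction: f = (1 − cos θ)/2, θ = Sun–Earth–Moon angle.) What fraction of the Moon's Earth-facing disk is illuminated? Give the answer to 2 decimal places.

Phase angle: θ = 360°·(9 d)/(29.5 d) = 109.8°.
cos 109.8° = (-0.339), so f = (1 − (-0.339))/2 = 0.670.

0.67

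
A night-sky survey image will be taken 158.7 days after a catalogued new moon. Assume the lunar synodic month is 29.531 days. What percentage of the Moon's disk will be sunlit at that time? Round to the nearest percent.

85%

158.7 d spans 5 complete synodic months (5 × 29.531 = 147.66 d) plus 11.04 d.
The Moon has covered 11.04/29.531 of its cycle, so θ ≈ 360° × 11.04/29.531 = 134.6°.
Illuminated fraction = (1 − cos 134.6°)/2 = (1 − (-0.703))/2 ≈ 0.851, so 85%.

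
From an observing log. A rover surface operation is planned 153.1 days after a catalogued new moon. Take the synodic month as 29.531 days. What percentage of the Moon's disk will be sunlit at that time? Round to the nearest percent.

153.1/29.531 = 5.184 lunations, so 5 complete cycles and 5.44 d into the next.
The Moon has covered 5.44/29.531 of its cycle, so θ ≈ 360° × 5.44/29.531 = 66.4°.
With cos θ = 0.401, the lit fraction is (1 − 0.401)/2 ≈ 0.300, so 30%.

30%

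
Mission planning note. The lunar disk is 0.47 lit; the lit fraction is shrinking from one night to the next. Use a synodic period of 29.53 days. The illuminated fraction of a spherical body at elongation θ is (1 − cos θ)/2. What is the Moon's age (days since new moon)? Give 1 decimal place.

Invert f = (1 − cos θ)/2 to get cos θ = 1 − 2(0.47) = 0.060, hence θ₀ = arccos 0.060 = 86.6°.
Waning ⇒ past full, so θ = 360° − 86.6° = 273.4°.
At 360°/29.53 d per day, 273.4° corresponds to 22.43 days.

22.4 days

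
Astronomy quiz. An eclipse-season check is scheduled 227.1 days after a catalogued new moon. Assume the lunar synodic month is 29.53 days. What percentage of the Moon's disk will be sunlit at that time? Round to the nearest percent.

227.1/29.53 = 7.690 lunations, so 7 complete cycles and 20.39 d into the next.
The Moon has covered 20.39/29.53 of its cycle, so θ ≈ 360° × 20.39/29.53 = 248.6°.
Illuminated fraction = (1 − cos 248.6°)/2 = (1 − (-0.365))/2 ≈ 0.683, so 68%.

68%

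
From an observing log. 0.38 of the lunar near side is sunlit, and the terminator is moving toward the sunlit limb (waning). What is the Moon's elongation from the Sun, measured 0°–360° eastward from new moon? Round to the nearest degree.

cos θ = 1 − 2f = 0.240, giving a principal value of 76.1°.
Waning ⇒ past full, so θ = 360° − 76.1° = 283.9°.

284°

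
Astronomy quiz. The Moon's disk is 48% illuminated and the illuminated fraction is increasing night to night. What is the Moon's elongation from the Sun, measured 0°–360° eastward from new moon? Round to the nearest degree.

cos θ = 1 − 2f = 0.040, giving a principal value of 87.7°.
Before full moon the principal value applies: θ = 87.7°.

88°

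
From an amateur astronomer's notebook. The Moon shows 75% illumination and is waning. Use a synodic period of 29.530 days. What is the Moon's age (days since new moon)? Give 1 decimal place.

From f = (1 − cos θ)/2: cos θ = 1 − 2×0.75 = -0.500; arccos → 120.0°.
Since the Moon is past full (waning), take the reflex angle: θ = 360° − 120.0° = 240.0°.
At 360°/29.530 d per day, 240.0° corresponds to 19.69 days.

19.7 days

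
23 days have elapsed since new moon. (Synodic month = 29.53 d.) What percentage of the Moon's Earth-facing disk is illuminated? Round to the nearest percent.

41%

The Moon has covered 23/29.53 of its cycle, so θ ≈ 360° × 23/29.53 = 280.4°.
cos 280.4° = 0.180, so f = (1 − 0.180)/2 = 0.410, so 41%.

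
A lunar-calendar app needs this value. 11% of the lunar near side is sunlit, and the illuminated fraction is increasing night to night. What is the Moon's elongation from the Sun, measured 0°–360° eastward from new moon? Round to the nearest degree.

Invert f = (1 − cos θ)/2 to get cos θ = 1 − 2(0.11) = 0.780, hence θ₀ = arccos 0.780 = 38.7°.
Waxing ⇒ before full, so θ = 38.7°.

39°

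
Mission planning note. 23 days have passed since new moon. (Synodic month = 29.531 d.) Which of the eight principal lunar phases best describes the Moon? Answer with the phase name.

At 23/29.531 of the cycle, θ ≈ 280° — the last quarter range.

last quarter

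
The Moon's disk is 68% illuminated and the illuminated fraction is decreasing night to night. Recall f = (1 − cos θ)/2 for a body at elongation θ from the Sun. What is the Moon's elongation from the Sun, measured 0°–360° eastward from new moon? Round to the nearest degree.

cos θ = 1 − 2f = -0.360, giving a principal value of 111.1°.
Waning ⇒ past full, so θ = 360° − 111.1° = 248.9°.

249°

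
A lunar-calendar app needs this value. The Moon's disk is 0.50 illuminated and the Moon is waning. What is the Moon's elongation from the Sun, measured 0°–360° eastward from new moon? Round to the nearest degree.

cos θ = 1 − 2f = 0.000, giving a principal value of 90.0°.
Since the Moon is past full (waning), take the reflex angle: θ = 360° − 90.0° = 270.0°.

270°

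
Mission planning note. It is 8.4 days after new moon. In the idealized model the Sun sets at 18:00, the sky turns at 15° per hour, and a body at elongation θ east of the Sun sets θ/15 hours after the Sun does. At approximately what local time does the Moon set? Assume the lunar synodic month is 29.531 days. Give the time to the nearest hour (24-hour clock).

01:00

Elongation θ = 360° × 8.4/29.531 ≈ 102.4°.
The Moon trails the Sun by θ/15 = 102.4/15 ≈ 6.83 hours.
18:00 + 6.83 h ≈ 00:50 → 01:00 to the nearest hour.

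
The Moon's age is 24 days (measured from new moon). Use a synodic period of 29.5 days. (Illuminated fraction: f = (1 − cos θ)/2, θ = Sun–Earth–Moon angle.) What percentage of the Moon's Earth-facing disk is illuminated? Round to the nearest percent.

Elongation θ = 360° × 24/29.5 ≈ 292.9°.
With cos θ = 0.389, the lit fraction is (1 − 0.389)/2 ≈ 0.306, so 31%.

31%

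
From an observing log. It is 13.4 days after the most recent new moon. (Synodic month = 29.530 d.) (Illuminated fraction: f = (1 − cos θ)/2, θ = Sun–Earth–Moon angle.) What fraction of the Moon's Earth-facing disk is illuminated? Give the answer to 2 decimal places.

Elongation θ = 360° × 13.4/29.530 ≈ 163.4°.
Illuminated fraction = (1 − cos 163.4°)/2 = (1 − (-0.958))/2 ≈ 0.979.

0.98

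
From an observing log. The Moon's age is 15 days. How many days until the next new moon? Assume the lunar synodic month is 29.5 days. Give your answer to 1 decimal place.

14.5 days

One full lunation from the last new moon is 29.5 d; remaining = 29.5 − 15 = 14.500 d.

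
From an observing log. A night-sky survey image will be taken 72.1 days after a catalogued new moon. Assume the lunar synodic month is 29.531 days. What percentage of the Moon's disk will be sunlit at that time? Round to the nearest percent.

72.1 d spans 2 complete synodic months (2 × 29.531 = 59.06 d) plus 13.04 d.
Phase angle: θ = 360°·(13.04 d)/(29.531 d) = 158.9°.
With cos θ = (-0.933), the lit fraction is (1 − (-0.933))/2 ≈ 0.967, so 97%.

97%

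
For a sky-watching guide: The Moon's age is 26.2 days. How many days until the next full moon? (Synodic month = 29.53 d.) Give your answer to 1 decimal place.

Full moon is 0.5 of the way through the cycle: age 0.5 × 29.53 = 14.765 d.
This lunation's full moon (14.765 d) has passed, so add one period: 44.295 − 26.2 = 18.095 days.

18.1 days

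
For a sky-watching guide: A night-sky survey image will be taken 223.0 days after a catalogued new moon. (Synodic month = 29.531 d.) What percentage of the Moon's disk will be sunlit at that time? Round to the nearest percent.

223.0 d spans 7 complete synodic months (7 × 29.531 = 206.72 d) plus 16.28 d.
Phase angle: θ = 360°·(16.28 d)/(29.531 d) = 198.5°.
Illuminated fraction = (1 − cos 198.5°)/2 = (1 − (-0.948))/2 ≈ 0.974, so 97%.

97%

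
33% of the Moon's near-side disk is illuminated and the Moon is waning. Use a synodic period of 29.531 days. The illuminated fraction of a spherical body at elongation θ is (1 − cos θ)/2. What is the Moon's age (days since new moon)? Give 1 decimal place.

23.8 days

cos θ = 1 − 2f = 0.340, giving a principal value of 70.1°.
Waning ⇒ past full, so θ = 360° − 70.1° = 289.9°.
Age = 29.531 × 289.9°/360° ≈ 23.78 days.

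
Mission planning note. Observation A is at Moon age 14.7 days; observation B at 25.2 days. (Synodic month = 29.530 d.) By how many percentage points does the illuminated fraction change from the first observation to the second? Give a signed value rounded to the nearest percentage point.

θ₁ = 360° × 14.7/29.530 = 179.2°, f₁ = (1 − cos θ₁)/2 = 1.000.
θ₂ = 360° × 25.2/29.530 = 307.2°, f₂ = (1 − cos θ₂)/2 = 0.198.
Change = f₂ − f₁ = -0.802 → -80 percentage points.

-80 pp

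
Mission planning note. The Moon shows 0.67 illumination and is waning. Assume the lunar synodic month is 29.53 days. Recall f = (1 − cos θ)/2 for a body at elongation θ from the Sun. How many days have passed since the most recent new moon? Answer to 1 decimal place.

20.5 days

From f = (1 − cos θ)/2: cos θ = 1 − 2×0.67 = -0.340; arccos → 109.9°.
A waning Moon lies in 180°–360°, so θ = 360° − 109.9° = 250.1°.
At 360°/29.53 d per day, 250.1° corresponds to 20.52 days.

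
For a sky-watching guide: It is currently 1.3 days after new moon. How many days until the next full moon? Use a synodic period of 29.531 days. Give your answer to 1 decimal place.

Full moon occurs at elongation 180°, i.e. at age 29.531 × 180/360 = 14.765 d.
So 13.465 days remain (14.765 − 1.3).

13.5 days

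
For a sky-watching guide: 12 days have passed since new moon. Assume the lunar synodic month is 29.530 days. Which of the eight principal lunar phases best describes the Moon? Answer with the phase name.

θ ≈ 360° × 12/29.530 = 146°, which falls in the waxing gibbous sector.

waxing gibbous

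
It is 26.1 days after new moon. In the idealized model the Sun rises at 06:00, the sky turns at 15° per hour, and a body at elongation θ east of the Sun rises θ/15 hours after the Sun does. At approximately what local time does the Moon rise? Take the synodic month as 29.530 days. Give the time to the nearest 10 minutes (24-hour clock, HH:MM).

03:10

Elongation θ = 360° × 26.1/29.530 ≈ 318.2°.
Delay after the Sun = 318.2° / (15°/h) ≈ 21.21 h.
06:00 + 21.212 h ≈ 03:13 → 03:10 to the nearest ten minutes.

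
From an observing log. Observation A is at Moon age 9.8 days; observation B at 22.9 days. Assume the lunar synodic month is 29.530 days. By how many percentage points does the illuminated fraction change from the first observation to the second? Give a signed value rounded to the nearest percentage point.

First observation: θ = 360°·9.8/29.530 = 119.5°, so f = 0.746.
Second observation: θ = 279.2°, f = 0.420.
Δf = 0.420 − 0.746 = -0.326, i.e. -33 pp.

-33 percentage points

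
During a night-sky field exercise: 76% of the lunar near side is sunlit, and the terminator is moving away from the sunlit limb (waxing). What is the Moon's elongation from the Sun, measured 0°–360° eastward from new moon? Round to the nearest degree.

cos θ = 1 − 2f = -0.520, giving a principal value of 121.3°.
The Moon is waxing (0°–180°), so θ = 121.3° directly.

121°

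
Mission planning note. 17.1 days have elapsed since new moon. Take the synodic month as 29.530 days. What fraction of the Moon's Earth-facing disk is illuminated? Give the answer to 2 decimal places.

Elongation θ = 360° × 17.1/29.530 ≈ 208.5°.
Illuminated fraction = (1 − cos 208.5°)/2 = (1 − (-0.879))/2 ≈ 0.940.

0.94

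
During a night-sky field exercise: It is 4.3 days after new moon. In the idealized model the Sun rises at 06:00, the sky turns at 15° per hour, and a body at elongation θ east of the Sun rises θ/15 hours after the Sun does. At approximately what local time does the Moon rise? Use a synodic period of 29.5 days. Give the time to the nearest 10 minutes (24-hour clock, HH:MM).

09:30

The Moon has covered 4.3/29.5 of its cycle, so θ ≈ 360° × 4.3/29.5 = 52.5°.
At 15° of sky rotation per hour, 52.5° corresponds to a 3.50 h lag.
06:00 + 3.498 h ≈ 09:30 → 09:30 to the nearest ten minutes.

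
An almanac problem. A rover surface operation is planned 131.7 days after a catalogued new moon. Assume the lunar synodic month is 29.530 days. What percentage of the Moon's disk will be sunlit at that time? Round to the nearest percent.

Reduce mod P: 131.7 − 4×29.530 = 13.58 d into the current lunation.
Elongation θ = 360° × 13.58/29.530 ≈ 165.6°.
Illuminated fraction = (1 − cos 165.6°)/2 = (1 − (-0.968))/2 ≈ 0.984, so 98%.

98%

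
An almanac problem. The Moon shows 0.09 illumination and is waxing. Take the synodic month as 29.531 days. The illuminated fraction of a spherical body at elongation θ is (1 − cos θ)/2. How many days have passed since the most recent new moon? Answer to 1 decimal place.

2.9 days

From f = (1 − cos θ)/2: cos θ = 1 − 2×0.09 = 0.820; arccos → 34.9°.
Waxing ⇒ before full, so θ = 34.9°.
Age = 29.531 × 34.9°/360° ≈ 2.86 days.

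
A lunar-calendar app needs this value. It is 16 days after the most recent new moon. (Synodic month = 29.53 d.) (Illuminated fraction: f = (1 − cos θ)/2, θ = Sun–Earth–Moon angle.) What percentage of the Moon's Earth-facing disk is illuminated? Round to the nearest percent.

98%

Elongation θ = 360° × 16/29.53 ≈ 195.1°.
Illuminated fraction = (1 − cos 195.1°)/2 = (1 − (-0.966))/2 ≈ 0.983, so 98%.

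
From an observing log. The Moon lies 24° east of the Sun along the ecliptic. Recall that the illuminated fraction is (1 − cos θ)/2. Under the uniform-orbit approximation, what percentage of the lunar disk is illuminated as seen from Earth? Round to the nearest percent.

4%

f = (1 − cos 24°)/2 = (1 − 0.914)/2 ≈ 0.043, i.e. 4%.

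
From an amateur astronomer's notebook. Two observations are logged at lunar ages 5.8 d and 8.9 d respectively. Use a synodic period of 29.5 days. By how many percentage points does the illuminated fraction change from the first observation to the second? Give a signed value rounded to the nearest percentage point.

+32 percentage points

θ₁ = 360° × 5.8/29.5 = 70.8°, f₁ = (1 − cos θ₁)/2 = 0.335.
θ₂ = 360° × 8.9/29.5 = 108.6°, f₂ = (1 − cos θ₂)/2 = 0.660.
Change = f₂ − f₁ = +0.324 → +32 percentage points.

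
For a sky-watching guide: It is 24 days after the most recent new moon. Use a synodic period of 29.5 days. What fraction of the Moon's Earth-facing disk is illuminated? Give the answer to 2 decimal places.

The Moon has covered 24/29.5 of its cycle, so θ ≈ 360° × 24/29.5 = 292.9°.
Illuminated fraction = (1 − cos 292.9°)/2 = (1 − 0.389)/2 ≈ 0.306.

0.31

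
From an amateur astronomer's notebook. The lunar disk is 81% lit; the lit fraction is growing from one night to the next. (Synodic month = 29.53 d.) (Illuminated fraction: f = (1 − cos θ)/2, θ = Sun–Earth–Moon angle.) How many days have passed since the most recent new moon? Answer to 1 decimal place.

From f = (1 − cos θ)/2: cos θ = 1 − 2×0.81 = -0.620; arccos → 128.3°.
Waxing ⇒ before full, so θ = 128.3°.
At 360°/29.53 d per day, 128.3° corresponds to 10.53 days.

10.5 days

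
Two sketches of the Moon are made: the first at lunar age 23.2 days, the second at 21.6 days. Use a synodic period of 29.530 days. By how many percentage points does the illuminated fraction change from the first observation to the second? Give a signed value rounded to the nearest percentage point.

+17 pp

First observation: θ = 360°·23.2/29.530 = 282.8°, so f = 0.389.
Second observation: θ = 263.3°, f = 0.558.
Δf = 0.558 − 0.389 = +0.169, i.e. +17 pp.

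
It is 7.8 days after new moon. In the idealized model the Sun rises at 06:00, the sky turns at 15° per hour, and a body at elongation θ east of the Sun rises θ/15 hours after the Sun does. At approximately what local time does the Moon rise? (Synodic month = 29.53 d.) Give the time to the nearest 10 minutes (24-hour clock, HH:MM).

Elongation θ = 360° × 7.8/29.53 ≈ 95.1°.
At 15° of sky rotation per hour, 95.1° corresponds to a 6.34 h lag.
06:00 + 6.339 h ≈ 12:20 → 12:20 to the nearest ten minutes.

12:20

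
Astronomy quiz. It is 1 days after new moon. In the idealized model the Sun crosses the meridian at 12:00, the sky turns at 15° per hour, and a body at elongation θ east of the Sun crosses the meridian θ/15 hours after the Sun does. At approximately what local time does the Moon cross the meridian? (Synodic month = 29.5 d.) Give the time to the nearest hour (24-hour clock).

The Moon has covered 1/29.5 of its cycle, so θ ≈ 360° × 1/29.5 = 12.2°.
Delay after the Sun = 12.2° / (15°/h) ≈ 0.81 h.
12:00 + 0.81 h ≈ 12:49 → 13:00 to the nearest hour.

13:00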